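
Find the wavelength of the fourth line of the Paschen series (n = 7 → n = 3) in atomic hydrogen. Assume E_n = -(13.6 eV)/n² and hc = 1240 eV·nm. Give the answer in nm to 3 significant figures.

1010 nm

The Paschen series terminates on n_f = 3; the fourth line has n_i = 3+4 = 7.
ΔE = 13.60 × (1/3² − 1/7²) = 1.234 eV.
λ = 1240 / 1.234 = 1010 nm.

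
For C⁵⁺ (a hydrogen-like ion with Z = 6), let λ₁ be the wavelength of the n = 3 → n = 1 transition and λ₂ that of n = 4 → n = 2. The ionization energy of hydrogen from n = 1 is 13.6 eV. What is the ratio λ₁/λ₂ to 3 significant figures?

0.211

λ ∝ 1/ΔE ∝ 1/(1/n_f² − 1/n_i²), and the Z² and hc factors cancel in the ratio.
λ₁/λ₂ = (1/2² − 1/4²)/(1/1² − 1/3²) = 0.1875/0.8889 = 0.211.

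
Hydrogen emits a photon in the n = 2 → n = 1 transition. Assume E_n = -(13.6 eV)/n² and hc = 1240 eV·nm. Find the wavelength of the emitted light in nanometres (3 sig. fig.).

122 nm

ΔE = 13.60 × (1/1² − 1/2²) = 13.60 × 0.7500 = 10.20 eV.
λ = hc/ΔE = 1240 / 10.20 = 122 nm.
This line belongs to the Lyman series.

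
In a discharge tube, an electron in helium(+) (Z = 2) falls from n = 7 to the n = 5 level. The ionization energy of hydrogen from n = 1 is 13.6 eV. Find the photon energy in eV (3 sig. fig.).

The Bohr energies scale as Z², so for Z = 2: E_n = −54.40/n² eV.
E_7 = −54.40/49 = −1.110 eV and E_5 = −54.40/25 = −2.176 eV.
The photon energy is |E_7 − E_5| = 1.07 eV.

1.07 eV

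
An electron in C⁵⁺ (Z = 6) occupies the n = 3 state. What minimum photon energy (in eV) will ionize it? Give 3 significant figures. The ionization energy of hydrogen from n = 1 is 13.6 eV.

54.4 eV

E_n = −13.6 Z²/n² = −489.6/n² eV for Z = 6.
E_3 = −489.6/9 = −54.4 eV, so ionization (to E = 0) requires 54.4 eV.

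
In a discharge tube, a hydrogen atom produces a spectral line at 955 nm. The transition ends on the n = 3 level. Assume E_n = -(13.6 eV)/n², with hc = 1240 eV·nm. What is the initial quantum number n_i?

The photon energy is ΔE = hc/λ = 1240 / 955 = 1.298 eV.
With Z = 1, ΔE = 13.60 × (1/n_f² − 1/n_i²), so 1/n_f² − 1/n_i² = 0.09547.
With n_f = 3: 1/n_i² = 1/9 − 0.09547 = 0.01564, so n_i ≈ 8.00.

n_i = 8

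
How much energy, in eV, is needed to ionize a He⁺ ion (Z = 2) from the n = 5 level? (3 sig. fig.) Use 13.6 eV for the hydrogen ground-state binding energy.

2.18 eV

E_n = −13.6 Z²/n² = −54.40/n² eV for Z = 2.
E_5 = −54.40/25 = −2.18 eV, so ionization (to E = 0) requires 2.18 eV.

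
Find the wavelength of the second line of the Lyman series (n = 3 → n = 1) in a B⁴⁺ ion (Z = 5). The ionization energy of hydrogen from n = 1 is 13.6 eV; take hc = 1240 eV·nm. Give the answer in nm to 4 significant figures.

4.103 nm

The Lyman series terminates on n_f = 1; the second line has n_i = 1+2 = 3.
ΔE = 340.0 × (1/1² − 1/3²) = 302.2 eV.
λ = 1240 / 302.2 = 4.103 nm.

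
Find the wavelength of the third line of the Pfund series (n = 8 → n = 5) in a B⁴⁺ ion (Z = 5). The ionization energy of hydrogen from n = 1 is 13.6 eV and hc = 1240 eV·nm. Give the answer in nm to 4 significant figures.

149.6 nm

The Pfund series terminates on n_f = 5; the third line has n_i = 5+3 = 8.
ΔE = 340.0 × (1/5² − 1/8²) = 8.288 eV.
λ = 1240 / 8.288 = 149.6 nm.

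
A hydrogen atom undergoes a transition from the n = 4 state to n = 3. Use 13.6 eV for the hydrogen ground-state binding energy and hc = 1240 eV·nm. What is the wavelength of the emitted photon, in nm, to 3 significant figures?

ΔE = 13.60 × (1/3² − 1/4²) = 13.60 × 0.04861 = 0.6611 eV.
λ = hc/ΔE = 1240 / 0.6611 = 1880 nm.

1880 nm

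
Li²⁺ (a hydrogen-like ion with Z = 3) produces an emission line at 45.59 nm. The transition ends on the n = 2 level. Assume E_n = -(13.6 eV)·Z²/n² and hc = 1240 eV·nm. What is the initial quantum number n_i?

n_i = 6

The photon energy is ΔE = hc/λ = 1240 / 45.59 = 27.20 eV.
With Z = 3, ΔE = 122.4 × (1/n_f² − 1/n_i²), so 1/n_f² − 1/n_i² = 0.2222.
With n_f = 2: 1/n_i² = 1/4 − 0.2222 = 0.02779, so n_i ≈ 6.00.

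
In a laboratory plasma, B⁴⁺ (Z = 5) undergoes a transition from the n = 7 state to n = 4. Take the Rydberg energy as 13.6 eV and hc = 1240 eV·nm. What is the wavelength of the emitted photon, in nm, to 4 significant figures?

For Z = 5 the level energies scale as Z², so the effective Rydberg energy is 13.6 × 25 = 340.0 eV.
ΔE = 340.0 × (1/4² − 1/7²) = 340.0 × 0.04209 = 14.31 eV.
λ = hc/ΔE = 1240 / 14.31 = 86.65 nm.

86.65 nm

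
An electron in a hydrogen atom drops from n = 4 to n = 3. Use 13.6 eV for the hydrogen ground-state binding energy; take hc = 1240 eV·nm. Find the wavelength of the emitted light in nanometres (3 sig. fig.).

1880 nm

ΔE = 13.60 × (1/3² − 1/4²) = 13.60 × 0.04861 = 0.6611 eV.
λ = hc/ΔE = 1240 / 0.6611 = 1880 nm.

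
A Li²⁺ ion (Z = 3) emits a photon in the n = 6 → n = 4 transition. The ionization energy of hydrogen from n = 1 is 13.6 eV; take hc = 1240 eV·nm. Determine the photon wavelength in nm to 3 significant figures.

For Z = 3 the level energies scale as Z², so the effective Rydberg energy is 13.6 × 9 = 122.4 eV.
ΔE = 122.4 × (1/4² − 1/6²) = 122.4 × 0.03472 = 4.250 eV.
λ = hc/ΔE = 1240 / 4.250 = 292 nm.

292 nm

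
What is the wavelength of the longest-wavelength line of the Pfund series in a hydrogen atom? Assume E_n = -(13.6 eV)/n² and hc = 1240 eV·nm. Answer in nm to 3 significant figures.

The Pfund series terminates on n_f = 5; the first line has n_i = 5+1 = 6.
ΔE = 13.60 × (1/5² − 1/6²) = 0.1662 eV.
λ = 1240 / 0.1662 = 7460 nm.

7460 nm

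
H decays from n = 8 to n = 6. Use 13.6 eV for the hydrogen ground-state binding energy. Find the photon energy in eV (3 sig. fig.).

0.165 eV

E_8 = −13.60/64 = −0.2125 eV and E_6 = −13.60/36 = −0.3778 eV.
The photon energy is |E_8 − E_6| = 0.165 eV.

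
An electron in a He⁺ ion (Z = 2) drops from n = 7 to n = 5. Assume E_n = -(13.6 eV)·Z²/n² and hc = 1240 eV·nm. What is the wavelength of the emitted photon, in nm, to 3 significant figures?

For Z = 2 the level energies scale as Z², so the effective Rydberg energy is 13.6 × 4 = 54.40 eV.
ΔE = 54.40 × (1/5² − 1/7²) = 54.40 × 0.01959 = 1.066 eV.
λ = hc/ΔE = 1240 / 1.066 = 1160 nm.

1160 nm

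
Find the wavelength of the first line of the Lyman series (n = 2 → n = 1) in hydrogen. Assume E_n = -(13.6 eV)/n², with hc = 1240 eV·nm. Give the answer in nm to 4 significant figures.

121.6 nm

The Lyman series terminates on n_f = 1; the first line has n_i = 1+1 = 2.
ΔE = 13.60 × (1/1² − 1/2²) = 10.20 eV.
λ = 1240 / 10.20 = 121.6 nm.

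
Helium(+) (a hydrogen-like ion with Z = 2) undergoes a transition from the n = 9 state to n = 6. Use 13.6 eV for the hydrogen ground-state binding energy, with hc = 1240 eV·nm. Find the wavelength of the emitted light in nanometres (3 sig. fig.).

1480 nm

For Z = 2 the level energies scale as Z², so the effective Rydberg energy is 13.6 × 4 = 54.40 eV.
ΔE = 54.40 × (1/6² − 1/9²) = 54.40 × 0.01543 = 0.8395 eV.
λ = hc/ΔE = 1240 / 0.8395 = 1480 nm.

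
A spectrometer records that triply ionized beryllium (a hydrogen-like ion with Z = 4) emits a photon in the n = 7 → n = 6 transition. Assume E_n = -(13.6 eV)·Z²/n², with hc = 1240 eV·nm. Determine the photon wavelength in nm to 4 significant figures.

773.2 nm

For Z = 4 the level energies scale as Z², so the effective Rydberg energy is 13.6 × 16 = 217.6 eV.
ΔE = 217.6 × (1/6² − 1/7²) = 217.6 × 0.007370 = 1.604 eV.
λ = hc/ΔE = 1240 / 1.604 = 773.2 nm.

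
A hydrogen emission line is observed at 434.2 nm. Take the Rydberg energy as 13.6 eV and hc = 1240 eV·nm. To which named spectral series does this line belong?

Balmer

ΔE = 1240/434.2 = 2.856 eV.
This matches 13.6 × (1/2² − 1/5²), so n_f = 2: the Balmer series.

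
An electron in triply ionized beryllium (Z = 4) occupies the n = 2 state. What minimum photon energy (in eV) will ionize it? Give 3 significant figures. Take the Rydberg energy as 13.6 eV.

54.4 eV

E_n = −13.6 Z²/n² = −217.6/n² eV for Z = 4.
E_2 = −217.6/4 = −54.4 eV, so ionization (to E = 0) requires 54.4 eV.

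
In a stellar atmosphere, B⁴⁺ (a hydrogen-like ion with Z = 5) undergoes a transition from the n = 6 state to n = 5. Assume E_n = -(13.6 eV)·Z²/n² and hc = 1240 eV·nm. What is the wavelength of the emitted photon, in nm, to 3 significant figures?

For Z = 5 the level energies scale as Z², so the effective Rydberg energy is 13.6 × 25 = 340.0 eV.
ΔE = 340.0 × (1/5² − 1/6²) = 340.0 × 0.01222 = 4.156 eV.
λ = hc/ΔE = 1240 / 4.156 = 298 nm.

298 nm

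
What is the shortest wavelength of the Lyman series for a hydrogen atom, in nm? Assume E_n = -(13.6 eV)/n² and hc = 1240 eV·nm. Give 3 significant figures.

The Lyman series has lower level n_f = 1; the series limit corresponds to n_i → ∞.
ΔE_max = 13.6 × 1 / 1² = 13.60 eV.
λ_min = 1240 / 13.60 = 91.2 nm.

91.2 nm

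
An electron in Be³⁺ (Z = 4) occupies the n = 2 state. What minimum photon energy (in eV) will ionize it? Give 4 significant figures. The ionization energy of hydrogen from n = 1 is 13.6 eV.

E_n = −13.6 Z²/n² = −217.6/n² eV for Z = 4.
E_2 = −217.6/4 = −54.40 eV, so ionization (to E = 0) requires 54.40 eV.

54.40 eV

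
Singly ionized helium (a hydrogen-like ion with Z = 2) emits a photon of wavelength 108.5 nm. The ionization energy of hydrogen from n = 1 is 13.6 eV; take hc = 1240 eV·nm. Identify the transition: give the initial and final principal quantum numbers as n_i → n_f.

The photon energy is ΔE = hc/λ = 1240 / 108.5 = 11.43 eV.
With Z = 2, ΔE = 54.40 × (1/n_f² − 1/n_i²), so 1/n_f² − 1/n_i² = 0.2101.
Trying n_f = 2 gives 1/n_i² = 0.03992, i.e. n_i ≈ 5; this pair matches.

n_i = 5, n_f = 2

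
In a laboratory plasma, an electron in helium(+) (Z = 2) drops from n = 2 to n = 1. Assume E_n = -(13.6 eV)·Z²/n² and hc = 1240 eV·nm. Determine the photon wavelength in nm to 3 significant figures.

30.4 nm

For Z = 2 the level energies scale as Z², so the effective Rydberg energy is 13.6 × 4 = 54.40 eV.
ΔE = 54.40 × (1/1² − 1/2²) = 54.40 × 0.7500 = 40.80 eV.
λ = hc/ΔE = 1240 / 40.80 = 30.4 nm.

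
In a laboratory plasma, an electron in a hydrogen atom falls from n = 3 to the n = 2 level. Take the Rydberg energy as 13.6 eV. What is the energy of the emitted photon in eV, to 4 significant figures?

1.889 eV

E_3 = −13.60/9 = −1.511 eV and E_2 = −13.60/4 = −3.400 eV.
The photon energy is |E_3 − E_2| = 1.889 eV.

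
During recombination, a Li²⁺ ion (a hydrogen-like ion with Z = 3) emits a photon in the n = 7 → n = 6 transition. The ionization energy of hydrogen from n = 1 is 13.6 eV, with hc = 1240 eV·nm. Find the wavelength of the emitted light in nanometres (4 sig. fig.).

For Z = 3 the level energies scale as Z², so the effective Rydberg energy is 13.6 × 9 = 122.4 eV.
ΔE = 122.4 × (1/6² − 1/7²) = 122.4 × 0.007370 = 0.9020 eV.
λ = hc/ΔE = 1240 / 0.9020 = 1375 nm.

1375 nm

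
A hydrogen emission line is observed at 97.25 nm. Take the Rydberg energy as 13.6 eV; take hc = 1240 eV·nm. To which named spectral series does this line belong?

ΔE = 1240/97.25 = 12.75 eV.
This matches 13.6 × (1/1² − 1/4²), so n_f = 1: the Lyman series.

Lyman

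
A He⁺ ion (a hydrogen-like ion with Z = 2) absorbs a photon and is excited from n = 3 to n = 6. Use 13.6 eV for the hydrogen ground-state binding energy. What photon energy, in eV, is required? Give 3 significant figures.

4.53 eV

The Bohr energies scale as Z², so for Z = 2: E_n = −54.40/n² eV.
E_6 = −54.40/36 = −1.511 eV and E_3 = −54.40/9 = −6.044 eV.
The photon energy is |E_6 − E_3| = 4.53 eV.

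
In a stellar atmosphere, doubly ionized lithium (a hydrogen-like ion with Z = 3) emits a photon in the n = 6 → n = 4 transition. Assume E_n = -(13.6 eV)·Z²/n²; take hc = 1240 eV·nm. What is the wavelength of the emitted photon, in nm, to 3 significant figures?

292 nm

For Z = 3 the level energies scale as Z², so the effective Rydberg energy is 13.6 × 9 = 122.4 eV.
ΔE = 122.4 × (1/4² − 1/6²) = 122.4 × 0.03472 = 4.250 eV.
λ = hc/ΔE = 1240 / 4.250 = 292 nm.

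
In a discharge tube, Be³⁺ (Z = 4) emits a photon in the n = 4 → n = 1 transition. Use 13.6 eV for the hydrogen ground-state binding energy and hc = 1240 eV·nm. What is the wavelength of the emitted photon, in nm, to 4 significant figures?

6.078 nm

For Z = 4 the level energies scale as Z², so the effective Rydberg energy is 13.6 × 16 = 217.6 eV.
ΔE = 217.6 × (1/1² − 1/4²) = 217.6 × 0.9375 = 204.0 eV.
λ = hc/ΔE = 1240 / 204.0 = 6.078 nm.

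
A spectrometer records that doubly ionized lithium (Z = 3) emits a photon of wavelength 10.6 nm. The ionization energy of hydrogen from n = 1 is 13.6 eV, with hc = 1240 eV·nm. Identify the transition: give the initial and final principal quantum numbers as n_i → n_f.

The photon energy is ΔE = hc/λ = 1240 / 10.6 = 117.0 eV.
With Z = 3, ΔE = 122.4 × (1/n_f² − 1/n_i²), so 1/n_f² − 1/n_i² = 0.9557.
Trying n_f = 1 gives 1/n_i² = 0.04427, i.e. n_i ≈ 5; this pair matches.

n_i = 5, n_f = 1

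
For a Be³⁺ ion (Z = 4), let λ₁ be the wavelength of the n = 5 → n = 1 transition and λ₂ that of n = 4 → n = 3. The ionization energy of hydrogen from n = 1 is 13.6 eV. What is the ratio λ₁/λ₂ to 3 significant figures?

λ ∝ 1/ΔE ∝ 1/(1/n_f² − 1/n_i²), and the Z² and hc factors cancel in the ratio.
λ₁/λ₂ = (1/3² − 1/4²)/(1/1² − 1/5²) = 0.04861/0.9600 = 0.0506.

0.0506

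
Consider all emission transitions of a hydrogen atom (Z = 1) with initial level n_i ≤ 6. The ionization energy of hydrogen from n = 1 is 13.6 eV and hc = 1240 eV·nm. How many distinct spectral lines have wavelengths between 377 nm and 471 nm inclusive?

Enumerate all n_i → n_f pairs with 1 ≤ n_f < n_i ≤ 6 and compute λ = 1240 / [13.6·1·(1/n_f² − 1/n_i²)].
Lines falling in [377, 471] nm: 6→2 (410.3 nm), 5→2 (434.2 nm).

2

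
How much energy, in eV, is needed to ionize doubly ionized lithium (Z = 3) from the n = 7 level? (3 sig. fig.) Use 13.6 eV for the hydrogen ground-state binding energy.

2.50 eV

E_n = −13.6 Z²/n² = −122.4/n² eV for Z = 3.
E_7 = −122.4/49 = −2.50 eV, so ionization (to E = 0) requires 2.50 eV.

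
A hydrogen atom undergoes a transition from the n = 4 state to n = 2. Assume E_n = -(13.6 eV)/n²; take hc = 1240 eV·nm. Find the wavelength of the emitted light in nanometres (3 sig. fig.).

ΔE = 13.60 × (1/2² − 1/4²) = 13.60 × 0.1875 = 2.550 eV.
λ = hc/ΔE = 1240 / 2.550 = 486 nm.
This line belongs to the Balmer series.

486 nm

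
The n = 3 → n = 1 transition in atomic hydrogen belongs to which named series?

The series is set by the lower level: n_f = 1 is the Lyman series.

Lyman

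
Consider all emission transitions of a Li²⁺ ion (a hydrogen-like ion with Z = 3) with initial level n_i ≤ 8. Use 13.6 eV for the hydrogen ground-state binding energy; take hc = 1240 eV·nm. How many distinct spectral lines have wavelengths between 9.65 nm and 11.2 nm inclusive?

5

Enumerate all n_i → n_f pairs with 1 ≤ n_f < n_i ≤ 8 and compute λ = 1240 / [13.6·9·(1/n_f² − 1/n_i²)].
Lines falling in [9.65, 11.2] nm: 8→1 (10.29 nm), 7→1 (10.34 nm), 6→1 (10.42 nm), 5→1 (10.55 nm), 4→1 (10.81 nm).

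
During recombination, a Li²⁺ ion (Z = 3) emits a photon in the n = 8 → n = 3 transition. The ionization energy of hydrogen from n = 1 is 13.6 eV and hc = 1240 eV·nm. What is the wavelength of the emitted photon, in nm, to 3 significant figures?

For Z = 3 the level energies scale as Z², so the effective Rydberg energy is 13.6 × 9 = 122.4 eV.
ΔE = 122.4 × (1/3² − 1/8²) = 122.4 × 0.09549 = 11.69 eV.
λ = hc/ΔE = 1240 / 11.69 = 106 nm.

106 nm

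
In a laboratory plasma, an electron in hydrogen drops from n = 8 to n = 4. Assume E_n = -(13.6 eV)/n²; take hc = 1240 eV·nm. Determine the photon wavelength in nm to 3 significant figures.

ΔE = 13.60 × (1/4² − 1/8²) = 13.60 × 0.04688 = 0.6375 eV.
λ = hc/ΔE = 1240 / 0.6375 = 1950 nm.

1950 nm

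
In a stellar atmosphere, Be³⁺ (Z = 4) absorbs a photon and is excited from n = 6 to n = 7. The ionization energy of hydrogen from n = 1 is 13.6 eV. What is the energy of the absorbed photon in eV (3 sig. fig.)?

1.60 eV

The Bohr energies scale as Z², so for Z = 4: E_n = −217.6/n² eV.
E_7 = −217.6/49 = −4.441 eV and E_6 = −217.6/36 = −6.044 eV.
The photon energy is |E_7 − E_6| = 1.60 eV.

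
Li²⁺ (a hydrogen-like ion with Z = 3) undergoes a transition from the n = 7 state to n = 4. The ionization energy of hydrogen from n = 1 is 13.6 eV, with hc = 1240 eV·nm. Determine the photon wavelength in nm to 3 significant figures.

For Z = 3 the level energies scale as Z², so the effective Rydberg energy is 13.6 × 9 = 122.4 eV.
ΔE = 122.4 × (1/4² − 1/7²) = 122.4 × 0.04209 = 5.152 eV.
λ = hc/ΔE = 1240 / 5.152 = 241 nm.

241 nm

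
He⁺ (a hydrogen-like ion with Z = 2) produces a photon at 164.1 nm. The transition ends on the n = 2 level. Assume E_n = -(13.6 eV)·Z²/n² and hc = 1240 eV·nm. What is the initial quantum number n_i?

The photon energy is ΔE = hc/λ = 1240 / 164.1 = 7.556 eV.
With Z = 2, ΔE = 54.40 × (1/n_f² − 1/n_i²), so 1/n_f² − 1/n_i² = 0.1389.
With n_f = 2: 1/n_i² = 1/4 − 0.1389 = 0.1111, so n_i ≈ 3.00.

n_i = 3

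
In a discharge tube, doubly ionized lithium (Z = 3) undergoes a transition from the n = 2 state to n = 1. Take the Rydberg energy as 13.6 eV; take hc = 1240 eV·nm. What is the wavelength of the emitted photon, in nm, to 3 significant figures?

13.5 nm

For Z = 3 the level energies scale as Z², so the effective Rydberg energy is 13.6 × 9 = 122.4 eV.
ΔE = 122.4 × (1/1² − 1/2²) = 122.4 × 0.7500 = 91.80 eV.
λ = hc/ΔE = 1240 / 91.80 = 13.5 nm.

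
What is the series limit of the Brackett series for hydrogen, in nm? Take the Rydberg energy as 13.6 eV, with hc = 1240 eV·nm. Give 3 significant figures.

The Brackett series has lower level n_f = 4; the series limit corresponds to n_i → ∞.
ΔE_max = 13.6 × 1 / 4² = 0.8500 eV.
λ_min = 1240 / 0.8500 = 1460 nm.

1460 nm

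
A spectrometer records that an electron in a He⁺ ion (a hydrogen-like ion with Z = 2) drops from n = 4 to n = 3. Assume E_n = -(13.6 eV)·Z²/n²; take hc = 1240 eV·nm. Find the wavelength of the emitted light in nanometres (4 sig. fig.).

468.9 nm

For Z = 2 the level energies scale as Z², so the effective Rydberg energy is 13.6 × 4 = 54.40 eV.
ΔE = 54.40 × (1/3² − 1/4²) = 54.40 × 0.04861 = 2.644 eV.
λ = hc/ΔE = 1240 / 2.644 = 468.9 nm.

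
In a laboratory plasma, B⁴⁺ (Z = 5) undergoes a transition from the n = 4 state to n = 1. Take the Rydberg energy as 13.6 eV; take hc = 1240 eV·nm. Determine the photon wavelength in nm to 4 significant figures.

For Z = 5 the level energies scale as Z², so the effective Rydberg energy is 13.6 × 25 = 340.0 eV.
ΔE = 340.0 × (1/1² − 1/4²) = 340.0 × 0.9375 = 318.8 eV.
λ = hc/ΔE = 1240 / 318.8 = 3.890 nm.

3.890 nm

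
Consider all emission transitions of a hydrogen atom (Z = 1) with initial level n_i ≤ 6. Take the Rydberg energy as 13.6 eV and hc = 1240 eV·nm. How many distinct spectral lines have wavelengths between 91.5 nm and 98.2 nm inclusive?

3

Enumerate all n_i → n_f pairs with 1 ≤ n_f < n_i ≤ 6 and compute λ = 1240 / [13.6·1·(1/n_f² − 1/n_i²)].
Lines falling in [91.5, 98.2] nm: 6→1 (93.78 nm), 5→1 (94.98 nm), 4→1 (97.25 nm).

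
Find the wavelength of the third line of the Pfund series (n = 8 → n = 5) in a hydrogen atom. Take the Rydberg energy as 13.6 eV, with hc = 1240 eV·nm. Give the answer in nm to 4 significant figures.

3741 nm

The Pfund series terminates on n_f = 5; the third line has n_i = 5+3 = 8.
ΔE = 13.60 × (1/5² − 1/8²) = 0.3315 eV.
λ = 1240 / 0.3315 = 3741 nm.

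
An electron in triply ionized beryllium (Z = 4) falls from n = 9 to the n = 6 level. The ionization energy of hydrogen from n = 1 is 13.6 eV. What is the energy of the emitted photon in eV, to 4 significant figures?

The Bohr energies scale as Z², so for Z = 4: E_n = −217.6/n² eV.
E_9 = −217.6/81 = −2.686 eV and E_6 = −217.6/36 = −6.044 eV.
The photon energy is |E_9 − E_6| = 3.358 eV.

3.358 eV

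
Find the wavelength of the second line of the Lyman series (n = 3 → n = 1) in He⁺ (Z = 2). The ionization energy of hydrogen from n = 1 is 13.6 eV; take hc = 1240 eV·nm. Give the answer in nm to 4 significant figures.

The Lyman series terminates on n_f = 1; the second line has n_i = 1+2 = 3.
ΔE = 54.40 × (1/1² − 1/3²) = 48.36 eV.
λ = 1240 / 48.36 = 25.64 nm.

25.64 nm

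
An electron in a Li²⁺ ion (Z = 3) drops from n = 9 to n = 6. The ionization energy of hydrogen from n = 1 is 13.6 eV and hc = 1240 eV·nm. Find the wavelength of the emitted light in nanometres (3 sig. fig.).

656 nm

For Z = 3 the level energies scale as Z², so the effective Rydberg energy is 13.6 × 9 = 122.4 eV.
ΔE = 122.4 × (1/6² − 1/9²) = 122.4 × 0.01543 = 1.889 eV.
λ = hc/ΔE = 1240 / 1.889 = 656 nm.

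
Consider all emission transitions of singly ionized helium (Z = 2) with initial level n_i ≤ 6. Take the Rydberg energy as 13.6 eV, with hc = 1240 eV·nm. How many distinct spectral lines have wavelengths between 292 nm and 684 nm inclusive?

Enumerate all n_i → n_f pairs with 1 ≤ n_f < n_i ≤ 6 and compute λ = 1240 / [13.6·4·(1/n_f² − 1/n_i²)].
Lines falling in [292, 684] nm: 5→3 (320.5 nm), 4→3 (468.9 nm), 6→4 (656.5 nm).

3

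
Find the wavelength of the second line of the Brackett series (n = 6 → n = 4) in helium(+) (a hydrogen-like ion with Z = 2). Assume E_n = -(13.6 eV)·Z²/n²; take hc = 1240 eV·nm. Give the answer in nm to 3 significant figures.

The Brackett series terminates on n_f = 4; the second line has n_i = 4+2 = 6.
ΔE = 54.40 × (1/4² − 1/6²) = 1.889 eV.
λ = 1240 / 1.889 = 656 nm.

656 nm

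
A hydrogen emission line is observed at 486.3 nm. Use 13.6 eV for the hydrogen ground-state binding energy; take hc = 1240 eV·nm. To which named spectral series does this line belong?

Balmer

ΔE = 1240/486.3 = 2.550 eV.
This matches 13.6 × (1/2² − 1/4²), so n_f = 2: the Balmer series.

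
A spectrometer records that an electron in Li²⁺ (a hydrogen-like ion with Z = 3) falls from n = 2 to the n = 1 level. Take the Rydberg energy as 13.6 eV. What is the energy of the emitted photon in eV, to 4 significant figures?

91.80 eV

The Bohr energies scale as Z², so for Z = 3: E_n = −122.4/n² eV.
E_2 = −122.4/4 = −30.60 eV and E_1 = −122.4/1 = −122.4 eV.
The photon energy is |E_2 − E_1| = 91.80 eV.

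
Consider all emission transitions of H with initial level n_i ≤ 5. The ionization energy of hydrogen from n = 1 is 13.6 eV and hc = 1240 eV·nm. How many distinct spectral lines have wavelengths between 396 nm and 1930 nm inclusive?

5

Enumerate all n_i → n_f pairs with 1 ≤ n_f < n_i ≤ 5 and compute λ = 1240 / [13.6·1·(1/n_f² − 1/n_i²)].
Lines falling in [396, 1930] nm: 5→2 (434.2 nm), 4→2 (486.3 nm), 3→2 (656.5 nm), 5→3 (1282 nm), 4→3 (1876 nm).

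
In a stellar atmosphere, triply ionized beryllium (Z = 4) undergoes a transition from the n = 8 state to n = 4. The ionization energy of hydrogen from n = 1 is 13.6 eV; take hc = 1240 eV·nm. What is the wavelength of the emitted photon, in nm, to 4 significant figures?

121.6 nm

For Z = 4 the level energies scale as Z², so the effective Rydberg energy is 13.6 × 16 = 217.6 eV.
ΔE = 217.6 × (1/4² − 1/8²) = 217.6 × 0.04688 = 10.20 eV.
λ = hc/ΔE = 1240 / 10.20 = 121.6 nm.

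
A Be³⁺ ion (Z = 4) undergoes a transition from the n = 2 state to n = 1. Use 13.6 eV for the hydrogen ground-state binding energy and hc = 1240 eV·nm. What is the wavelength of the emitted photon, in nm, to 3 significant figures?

For Z = 4 the level energies scale as Z², so the effective Rydberg energy is 13.6 × 16 = 217.6 eV.
ΔE = 217.6 × (1/1² − 1/2²) = 217.6 × 0.7500 = 163.2 eV.
λ = hc/ΔE = 1240 / 163.2 = 7.60 nm.

7.60 nm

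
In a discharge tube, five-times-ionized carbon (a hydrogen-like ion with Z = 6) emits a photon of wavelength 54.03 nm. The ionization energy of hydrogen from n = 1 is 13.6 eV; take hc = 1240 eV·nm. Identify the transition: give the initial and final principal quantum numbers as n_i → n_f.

The photon energy is ΔE = hc/λ = 1240 / 54.03 = 22.95 eV.
With Z = 6, ΔE = 489.6 × (1/n_f² − 1/n_i²), so 1/n_f² − 1/n_i² = 0.04688.
Trying n_f = 4 gives 1/n_i² = 0.01562, i.e. n_i ≈ 8; this pair matches.

n_i = 8, n_f = 4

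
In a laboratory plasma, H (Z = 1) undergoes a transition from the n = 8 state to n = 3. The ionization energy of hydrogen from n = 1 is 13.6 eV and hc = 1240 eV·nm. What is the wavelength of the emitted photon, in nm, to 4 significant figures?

ΔE = 13.60 × (1/3² − 1/8²) = 13.60 × 0.09549 = 1.299 eV.
λ = hc/ΔE = 1240 / 1.299 = 954.9 nm.
This line belongs to the Paschen series.

954.9 nm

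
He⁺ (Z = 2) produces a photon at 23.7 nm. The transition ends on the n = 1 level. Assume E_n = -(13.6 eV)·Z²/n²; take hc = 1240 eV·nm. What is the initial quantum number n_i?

The photon energy is ΔE = hc/λ = 1240 / 23.7 = 52.32 eV.
With Z = 2, ΔE = 54.40 × (1/n_f² − 1/n_i²), so 1/n_f² − 1/n_i² = 0.9618.
With n_f = 1: 1/n_i² = 1/1 − 0.9618 = 0.03822, so n_i ≈ 5.11.

n_i = 5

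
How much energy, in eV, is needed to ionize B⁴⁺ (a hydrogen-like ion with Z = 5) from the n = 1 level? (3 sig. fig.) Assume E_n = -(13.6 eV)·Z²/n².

E_n = −13.6 Z²/n² = −340.0/n² eV for Z = 5.
E_1 = −340.0/1 = −340 eV, so ionization (to E = 0) requires 340 eV.

340 eV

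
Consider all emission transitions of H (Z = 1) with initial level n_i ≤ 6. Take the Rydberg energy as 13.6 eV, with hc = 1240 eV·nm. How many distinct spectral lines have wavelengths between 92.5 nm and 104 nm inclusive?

4

Enumerate all n_i → n_f pairs with 1 ≤ n_f < n_i ≤ 6 and compute λ = 1240 / [13.6·1·(1/n_f² − 1/n_i²)].
Lines falling in [92.5, 104] nm: 6→1 (93.78 nm), 5→1 (94.98 nm), 4→1 (97.25 nm), 3→1 (102.6 nm).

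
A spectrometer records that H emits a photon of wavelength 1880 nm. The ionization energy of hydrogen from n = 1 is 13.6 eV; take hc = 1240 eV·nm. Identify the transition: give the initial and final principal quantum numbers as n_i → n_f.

The photon energy is ΔE = hc/λ = 1240 / 1880 = 0.6596 eV.
With Z = 1, ΔE = 13.60 × (1/n_f² − 1/n_i²), so 1/n_f² − 1/n_i² = 0.04850.
Trying n_f = 3 gives 1/n_i² = 0.06261, i.e. n_i ≈ 4; this pair matches.

n_i = 4, n_f = 3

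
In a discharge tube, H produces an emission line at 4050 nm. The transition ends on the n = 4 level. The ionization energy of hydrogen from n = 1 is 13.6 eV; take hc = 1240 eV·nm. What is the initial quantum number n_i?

n_i = 5

The photon energy is ΔE = hc/λ = 1240 / 4050 = 0.3062 eV.
With Z = 1, ΔE = 13.60 × (1/n_f² − 1/n_i²), so 1/n_f² − 1/n_i² = 0.02251.
With n_f = 4: 1/n_i² = 1/16 − 0.02251 = 0.03999, so n_i ≈ 5.00.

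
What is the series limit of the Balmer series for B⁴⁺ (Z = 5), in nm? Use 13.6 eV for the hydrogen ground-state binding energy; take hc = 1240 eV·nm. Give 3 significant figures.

14.6 nm

The Balmer series has lower level n_f = 2; the series limit corresponds to n_i → ∞.
ΔE_max = 13.6 × 25 / 2² = 85.00 eV.
λ_min = 1240 / 85.00 = 14.6 nm.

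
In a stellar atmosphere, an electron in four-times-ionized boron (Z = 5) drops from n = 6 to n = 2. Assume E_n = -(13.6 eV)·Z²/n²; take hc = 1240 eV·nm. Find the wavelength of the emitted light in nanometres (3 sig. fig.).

For Z = 5 the level energies scale as Z², so the effective Rydberg energy is 13.6 × 25 = 340.0 eV.
ΔE = 340.0 × (1/2² − 1/6²) = 340.0 × 0.2222 = 75.56 eV.
λ = hc/ΔE = 1240 / 75.56 = 16.4 nm.

16.4 nm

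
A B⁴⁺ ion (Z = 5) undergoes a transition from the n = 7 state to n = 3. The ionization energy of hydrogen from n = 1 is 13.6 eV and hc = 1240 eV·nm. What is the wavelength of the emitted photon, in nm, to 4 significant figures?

40.21 nm

For Z = 5 the level energies scale as Z², so the effective Rydberg energy is 13.6 × 25 = 340.0 eV.
ΔE = 340.0 × (1/3² − 1/7²) = 340.0 × 0.09070 = 30.84 eV.
λ = hc/ΔE = 1240 / 30.84 = 40.21 nm.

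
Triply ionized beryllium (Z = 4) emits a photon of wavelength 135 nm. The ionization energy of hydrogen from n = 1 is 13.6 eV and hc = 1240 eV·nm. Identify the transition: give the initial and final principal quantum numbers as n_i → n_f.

The photon energy is ΔE = hc/λ = 1240 / 135 = 9.185 eV.
With Z = 4, ΔE = 217.6 × (1/n_f² − 1/n_i²), so 1/n_f² − 1/n_i² = 0.04221.
Trying n_f = 4 gives 1/n_i² = 0.02029, i.e. n_i ≈ 7; this pair matches.

n_i = 7, n_f = 4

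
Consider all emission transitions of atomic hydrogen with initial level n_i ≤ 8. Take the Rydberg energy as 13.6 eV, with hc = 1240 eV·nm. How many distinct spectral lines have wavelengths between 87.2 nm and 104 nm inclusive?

Enumerate all n_i → n_f pairs with 1 ≤ n_f < n_i ≤ 8 and compute λ = 1240 / [13.6·1·(1/n_f² − 1/n_i²)].
Lines falling in [87.2, 104] nm: 8→1 (92.62 nm), 7→1 (93.08 nm), 6→1 (93.78 nm), 5→1 (94.98 nm), 4→1 (97.25 nm), 3→1 (102.6 nm).

6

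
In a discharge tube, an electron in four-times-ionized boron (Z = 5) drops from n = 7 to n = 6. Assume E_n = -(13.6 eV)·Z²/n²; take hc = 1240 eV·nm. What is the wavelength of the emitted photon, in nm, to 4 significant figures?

For Z = 5 the level energies scale as Z², so the effective Rydberg energy is 13.6 × 25 = 340.0 eV.
ΔE = 340.0 × (1/6² − 1/7²) = 340.0 × 0.007370 = 2.506 eV.
λ = hc/ΔE = 1240 / 2.506 = 494.9 nm.

494.9 nm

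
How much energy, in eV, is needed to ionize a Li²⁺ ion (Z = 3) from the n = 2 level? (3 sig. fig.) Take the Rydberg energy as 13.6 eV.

30.6 eV

E_n = −13.6 Z²/n² = −122.4/n² eV for Z = 3.
E_2 = −122.4/4 = −30.6 eV, so ionization (to E = 0) requires 30.6 eV.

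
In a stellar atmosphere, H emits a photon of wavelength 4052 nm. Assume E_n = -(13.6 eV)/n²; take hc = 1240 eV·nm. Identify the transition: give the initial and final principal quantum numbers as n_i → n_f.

The photon energy is ΔE = hc/λ = 1240 / 4052 = 0.3060 eV.
With Z = 1, ΔE = 13.60 × (1/n_f² − 1/n_i²), so 1/n_f² − 1/n_i² = 0.02250.
Trying n_f = 4 gives 1/n_i² = 0.04000, i.e. n_i ≈ 5; this pair matches.

n_i = 5, n_f = 4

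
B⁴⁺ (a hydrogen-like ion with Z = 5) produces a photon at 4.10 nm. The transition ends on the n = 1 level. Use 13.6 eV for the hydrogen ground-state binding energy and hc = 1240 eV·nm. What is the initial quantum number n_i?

The photon energy is ΔE = hc/λ = 1240 / 4.10 = 302.4 eV.
With Z = 5, ΔE = 340.0 × (1/n_f² − 1/n_i²), so 1/n_f² − 1/n_i² = 0.8895.
With n_f = 1: 1/n_i² = 1/1 − 0.8895 = 0.1105, so n_i ≈ 3.01.

n_i = 3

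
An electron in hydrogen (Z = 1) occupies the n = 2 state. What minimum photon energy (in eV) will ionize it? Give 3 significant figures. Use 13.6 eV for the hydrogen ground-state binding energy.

3.40 eV

E_2 = −13.60/4 = −3.40 eV, so ionization (to E = 0) requires 3.40 eV.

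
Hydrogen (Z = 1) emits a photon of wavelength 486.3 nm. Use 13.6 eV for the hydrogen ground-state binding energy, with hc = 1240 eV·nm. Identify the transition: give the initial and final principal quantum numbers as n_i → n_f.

n_i = 4, n_f = 2

The photon energy is ΔE = hc/λ = 1240 / 486.3 = 2.550 eV.
With Z = 1, ΔE = 13.60 × (1/n_f² − 1/n_i²), so 1/n_f² − 1/n_i² = 0.1875.
Trying n_f = 2 gives 1/n_i² = 0.06251, i.e. n_i ≈ 4; this pair matches.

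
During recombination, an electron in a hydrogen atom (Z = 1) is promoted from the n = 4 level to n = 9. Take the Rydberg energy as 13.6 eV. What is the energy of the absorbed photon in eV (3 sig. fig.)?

E_9 = −13.60/81 = −0.1679 eV and E_4 = −13.60/16 = −0.8500 eV.
The photon energy is |E_9 − E_4| = 0.682 eV.

0.682 eV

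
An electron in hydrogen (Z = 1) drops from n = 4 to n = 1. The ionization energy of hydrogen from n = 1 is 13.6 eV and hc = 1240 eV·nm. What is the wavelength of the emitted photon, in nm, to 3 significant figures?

97.3 nm

ΔE = 13.60 × (1/1² − 1/4²) = 13.60 × 0.9375 = 12.75 eV.
λ = hc/ΔE = 1240 / 12.75 = 97.3 nm.
This line belongs to the Lyman series.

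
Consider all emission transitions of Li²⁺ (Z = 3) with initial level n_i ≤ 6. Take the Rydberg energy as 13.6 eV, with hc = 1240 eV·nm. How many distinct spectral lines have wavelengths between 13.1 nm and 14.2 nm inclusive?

1

Enumerate all n_i → n_f pairs with 1 ≤ n_f < n_i ≤ 6 and compute λ = 1240 / [13.6·9·(1/n_f² − 1/n_i²)].
Lines falling in [13.1, 14.2] nm: 2→1 (13.51 nm).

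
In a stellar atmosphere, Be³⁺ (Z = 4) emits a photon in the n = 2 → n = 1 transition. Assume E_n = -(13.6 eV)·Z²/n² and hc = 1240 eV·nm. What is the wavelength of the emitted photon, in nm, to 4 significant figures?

7.598 nm

For Z = 4 the level energies scale as Z², so the effective Rydberg energy is 13.6 × 16 = 217.6 eV.
ΔE = 217.6 × (1/1² − 1/2²) = 217.6 × 0.7500 = 163.2 eV.
λ = hc/ΔE = 1240 / 163.2 = 7.598 nm.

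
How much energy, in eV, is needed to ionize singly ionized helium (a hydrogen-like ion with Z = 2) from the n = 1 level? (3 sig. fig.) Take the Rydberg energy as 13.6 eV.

E_n = −13.6 Z²/n² = −54.40/n² eV for Z = 2.
E_1 = −54.40/1 = −54.4 eV, so ionization (to E = 0) requires 54.4 eV.

54.4 eV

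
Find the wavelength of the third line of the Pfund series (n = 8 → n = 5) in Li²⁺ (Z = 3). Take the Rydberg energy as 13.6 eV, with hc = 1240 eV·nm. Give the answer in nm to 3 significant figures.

416 nm

The Pfund series terminates on n_f = 5; the third line has n_i = 5+3 = 8.
ΔE = 122.4 × (1/5² − 1/8²) = 2.984 eV.
λ = 1240 / 2.984 = 416 nm.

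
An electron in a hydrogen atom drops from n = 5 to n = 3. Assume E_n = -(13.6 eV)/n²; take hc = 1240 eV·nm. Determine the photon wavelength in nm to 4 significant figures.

1282 nm

ΔE = 13.60 × (1/3² − 1/5²) = 13.60 × 0.07111 = 0.9671 eV.
λ = hc/ΔE = 1240 / 0.9671 = 1282 nm.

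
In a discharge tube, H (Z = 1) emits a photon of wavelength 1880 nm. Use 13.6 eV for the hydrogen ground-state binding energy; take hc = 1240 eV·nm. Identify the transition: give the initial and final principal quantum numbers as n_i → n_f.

n_i = 4, n_f = 3

The photon energy is ΔE = hc/λ = 1240 / 1880 = 0.6596 eV.
With Z = 1, ΔE = 13.60 × (1/n_f² − 1/n_i²), so 1/n_f² − 1/n_i² = 0.04850.
Trying n_f = 3 gives 1/n_i² = 0.06261, i.e. n_i ≈ 4; this pair matches.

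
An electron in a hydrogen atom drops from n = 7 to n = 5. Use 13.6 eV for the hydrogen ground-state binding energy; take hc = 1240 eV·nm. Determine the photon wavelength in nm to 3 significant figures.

ΔE = 13.60 × (1/5² − 1/7²) = 13.60 × 0.01959 = 0.2664 eV.
λ = hc/ΔE = 1240 / 0.2664 = 4650 nm.
This line belongs to the Pfund series.

4650 nm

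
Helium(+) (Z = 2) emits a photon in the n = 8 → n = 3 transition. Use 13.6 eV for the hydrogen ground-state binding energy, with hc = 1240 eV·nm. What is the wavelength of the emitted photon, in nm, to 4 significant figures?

238.7 nm

For Z = 2 the level energies scale as Z², so the effective Rydberg energy is 13.6 × 4 = 54.40 eV.
ΔE = 54.40 × (1/3² − 1/8²) = 54.40 × 0.09549 = 5.194 eV.
λ = hc/ΔE = 1240 / 5.194 = 238.7 nm.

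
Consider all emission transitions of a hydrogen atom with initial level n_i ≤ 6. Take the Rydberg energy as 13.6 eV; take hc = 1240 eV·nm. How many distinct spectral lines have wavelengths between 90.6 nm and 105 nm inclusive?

4

Enumerate all n_i → n_f pairs with 1 ≤ n_f < n_i ≤ 6 and compute λ = 1240 / [13.6·1·(1/n_f² − 1/n_i²)].
Lines falling in [90.6, 105] nm: 6→1 (93.78 nm), 5→1 (94.98 nm), 4→1 (97.25 nm), 3→1 (102.6 nm).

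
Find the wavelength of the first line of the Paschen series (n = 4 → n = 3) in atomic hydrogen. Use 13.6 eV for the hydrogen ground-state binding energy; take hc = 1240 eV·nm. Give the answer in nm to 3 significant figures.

1880 nm

The Paschen series terminates on n_f = 3; the first line has n_i = 3+1 = 4.
ΔE = 13.60 × (1/3² − 1/4²) = 0.6611 eV.
λ = 1240 / 0.6611 = 1880 nm.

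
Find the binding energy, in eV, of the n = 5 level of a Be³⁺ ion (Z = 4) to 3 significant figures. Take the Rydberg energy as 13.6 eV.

8.70 eV

E_n = −13.6 Z²/n² = −217.6/n² eV for Z = 4.
E_5 = −217.6/25 = −8.70 eV, so ionization (to E = 0) requires 8.70 eV.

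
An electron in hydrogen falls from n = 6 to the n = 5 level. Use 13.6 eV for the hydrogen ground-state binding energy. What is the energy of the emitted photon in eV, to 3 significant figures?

0.166 eV

E_6 = −13.60/36 = −0.3778 eV and E_5 = −13.60/25 = −0.5440 eV.
The photon energy is |E_6 − E_5| = 0.166 eV.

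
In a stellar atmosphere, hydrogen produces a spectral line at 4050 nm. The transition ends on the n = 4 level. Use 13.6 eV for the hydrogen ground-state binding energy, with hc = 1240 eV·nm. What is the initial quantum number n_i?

The photon energy is ΔE = hc/λ = 1240 / 4050 = 0.3062 eV.
With Z = 1, ΔE = 13.60 × (1/n_f² − 1/n_i²), so 1/n_f² − 1/n_i² = 0.02251.
With n_f = 4: 1/n_i² = 1/16 − 0.02251 = 0.03999, so n_i ≈ 5.00.

n_i = 5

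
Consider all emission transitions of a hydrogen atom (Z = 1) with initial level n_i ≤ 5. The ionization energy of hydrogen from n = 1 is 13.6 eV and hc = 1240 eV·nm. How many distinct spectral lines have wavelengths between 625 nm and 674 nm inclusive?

Enumerate all n_i → n_f pairs with 1 ≤ n_f < n_i ≤ 5 and compute λ = 1240 / [13.6·1·(1/n_f² − 1/n_i²)].
Lines falling in [625, 674] nm: 3→2 (656.5 nm).

1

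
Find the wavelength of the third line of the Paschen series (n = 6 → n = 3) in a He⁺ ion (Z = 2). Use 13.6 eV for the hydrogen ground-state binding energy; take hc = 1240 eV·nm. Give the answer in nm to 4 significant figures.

273.5 nm

The Paschen series terminates on n_f = 3; the third line has n_i = 3+3 = 6.
ΔE = 54.40 × (1/3² − 1/6²) = 4.533 eV.
λ = 1240 / 4.533 = 273.5 nm.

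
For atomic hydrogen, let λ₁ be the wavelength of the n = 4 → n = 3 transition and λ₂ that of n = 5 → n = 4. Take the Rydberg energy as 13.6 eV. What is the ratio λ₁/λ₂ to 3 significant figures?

λ ∝ 1/ΔE ∝ 1/(1/n_f² − 1/n_i²), and the Z² and hc factors cancel in the ratio.
λ₁/λ₂ = (1/4² − 1/5²)/(1/3² − 1/4²) = 0.02250/0.04861 = 0.463.

0.463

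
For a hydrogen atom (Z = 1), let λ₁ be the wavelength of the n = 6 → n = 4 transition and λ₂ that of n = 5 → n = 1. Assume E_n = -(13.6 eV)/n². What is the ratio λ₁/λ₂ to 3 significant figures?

27.6

λ ∝ 1/ΔE ∝ 1/(1/n_f² − 1/n_i²), and the Z² and hc factors cancel in the ratio.
λ₁/λ₂ = (1/1² − 1/5²)/(1/4² − 1/6²) = 0.9600/0.03472 = 27.6.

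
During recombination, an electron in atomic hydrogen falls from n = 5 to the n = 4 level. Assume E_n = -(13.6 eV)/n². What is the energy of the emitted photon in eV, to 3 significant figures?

0.306 eV

E_5 = −13.60/25 = −0.5440 eV and E_4 = −13.60/16 = −0.8500 eV.
The photon energy is |E_5 − E_4| = 0.306 eV.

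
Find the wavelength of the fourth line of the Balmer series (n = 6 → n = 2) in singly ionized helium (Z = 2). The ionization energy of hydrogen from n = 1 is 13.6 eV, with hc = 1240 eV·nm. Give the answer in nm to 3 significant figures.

103 nm

The Balmer series terminates on n_f = 2; the fourth line has n_i = 2+4 = 6.
ΔE = 54.40 × (1/2² − 1/6²) = 12.09 eV.
λ = 1240 / 12.09 = 103 nm.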